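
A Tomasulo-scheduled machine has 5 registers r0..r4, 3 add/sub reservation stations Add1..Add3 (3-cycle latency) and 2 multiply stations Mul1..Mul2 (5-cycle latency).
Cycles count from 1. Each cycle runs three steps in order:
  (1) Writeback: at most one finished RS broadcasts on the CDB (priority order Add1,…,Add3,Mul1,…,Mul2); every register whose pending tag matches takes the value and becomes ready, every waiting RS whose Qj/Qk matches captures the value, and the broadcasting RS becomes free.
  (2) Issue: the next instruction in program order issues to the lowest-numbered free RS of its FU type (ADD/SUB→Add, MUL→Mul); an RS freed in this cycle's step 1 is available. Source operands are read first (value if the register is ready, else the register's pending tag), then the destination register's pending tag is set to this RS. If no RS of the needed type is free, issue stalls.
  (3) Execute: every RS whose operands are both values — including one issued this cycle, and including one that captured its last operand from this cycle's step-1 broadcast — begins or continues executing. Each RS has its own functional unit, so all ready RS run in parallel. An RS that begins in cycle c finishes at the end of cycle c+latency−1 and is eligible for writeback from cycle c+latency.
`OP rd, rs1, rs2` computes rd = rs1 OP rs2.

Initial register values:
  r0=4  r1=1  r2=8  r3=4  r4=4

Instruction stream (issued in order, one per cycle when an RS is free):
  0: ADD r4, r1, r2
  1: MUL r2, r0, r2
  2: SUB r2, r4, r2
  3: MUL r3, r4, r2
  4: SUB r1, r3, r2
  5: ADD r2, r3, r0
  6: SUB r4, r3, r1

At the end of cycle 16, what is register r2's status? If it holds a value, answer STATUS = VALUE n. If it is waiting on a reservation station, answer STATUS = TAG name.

cycle 1: issue ADD r4<-Add1 // r0:4,r1:1,r2:8,r3:4,r4:Add1
cycle 2: issue MUL r2<-Mul1 // r0:4,r1:1,r2:Mul1,r3:4,r4:Add1
cycle 3: issue SUB r2<-Add2 // r0:4,r1:1,r2:Add2,r3:4,r4:Add1
cycle 4: CDB Add1=9; issue MUL r3<-Mul2 // r0:4,r1:1,r2:Add2,r3:Mul2,r4:9
cycle 5: issue SUB r1<-Add1 // r0:4,r1:Add1,r2:Add2,r3:Mul2,r4:9
cycle 6: issue ADD r2<-Add3 // r0:4,r1:Add1,r2:Add3,r3:Mul2,r4:9
cycle 7: CDB Mul1=32; stall // r0:4,r1:Add1,r2:Add3,r3:Mul2,r4:9
cycle 8: stall // r0:4,r1:Add1,r2:Add3,r3:Mul2,r4:9
cycle 9: stall // r0:4,r1:Add1,r2:Add3,r3:Mul2,r4:9
cycle 10: CDB Add2=-23; issue SUB r4<-Add2 // r0:4,r1:Add1,r2:Add3,r3:Mul2,r4:Add2
cycle 11: - // r0:4,r1:Add1,r2:Add3,r3:Mul2,r4:Add2
cycle 12: - // r0:4,r1:Add1,r2:Add3,r3:Mul2,r4:Add2
cycle 13: - // r0:4,r1:Add1,r2:Add3,r3:Mul2,r4:Add2
cycle 14: - // r0:4,r1:Add1,r2:Add3,r3:Mul2,r4:Add2
cycle 15: CDB Mul2=-207 // r0:4,r1:Add1,r2:Add3,r3:-207,r4:Add2
cycle 16: - // r0:4,r1:Add1,r2:Add3,r3:-207,r4:Add2

STATUS = TAG Add3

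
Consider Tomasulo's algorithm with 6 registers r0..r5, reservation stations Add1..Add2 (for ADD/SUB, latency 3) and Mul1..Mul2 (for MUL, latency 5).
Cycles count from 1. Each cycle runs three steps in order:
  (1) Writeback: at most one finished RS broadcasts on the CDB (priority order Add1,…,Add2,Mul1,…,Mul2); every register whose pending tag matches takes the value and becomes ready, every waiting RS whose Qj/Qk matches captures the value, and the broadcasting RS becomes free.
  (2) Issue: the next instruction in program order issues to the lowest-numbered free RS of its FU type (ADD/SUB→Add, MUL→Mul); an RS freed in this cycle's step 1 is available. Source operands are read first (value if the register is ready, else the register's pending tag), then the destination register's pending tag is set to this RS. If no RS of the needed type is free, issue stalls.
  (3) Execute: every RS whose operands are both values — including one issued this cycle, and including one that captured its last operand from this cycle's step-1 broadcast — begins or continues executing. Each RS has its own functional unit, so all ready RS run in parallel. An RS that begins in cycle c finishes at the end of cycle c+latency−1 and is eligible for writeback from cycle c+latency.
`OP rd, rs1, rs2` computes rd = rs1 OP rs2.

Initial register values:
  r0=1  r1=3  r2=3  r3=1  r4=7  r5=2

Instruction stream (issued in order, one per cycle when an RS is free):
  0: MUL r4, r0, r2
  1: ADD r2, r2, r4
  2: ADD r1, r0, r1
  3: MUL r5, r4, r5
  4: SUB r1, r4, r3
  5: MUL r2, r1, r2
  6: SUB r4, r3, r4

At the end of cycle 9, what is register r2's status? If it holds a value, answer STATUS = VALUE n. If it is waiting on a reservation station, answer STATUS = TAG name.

STATUS = TAG Mul1

  c1: issue MUL r4<-Mul1  regs: r0:1,r1:3,r2:3,r3:1,r4:Mul1,r5:2
  c2: issue ADD r2<-Add1  regs: r0:1,r1:3,r2:Add1,r3:1,r4:Mul1,r5:2
  c3: issue ADD r1<-Add2  regs: r0:1,r1:Add2,r2:Add1,r3:1,r4:Mul1,r5:2
  c4: issue MUL r5<-Mul2  regs: r0:1,r1:Add2,r2:Add1,r3:1,r4:Mul1,r5:Mul2
  c5: stall  regs: r0:1,r1:Add2,r2:Add1,r3:1,r4:Mul1,r5:Mul2
  c6: CDB Add2=4; issue SUB r1<-Add2  regs: r0:1,r1:Add2,r2:Add1,r3:1,r4:Mul1,r5:Mul2
  c7: CDB Mul1=3; issue MUL r2<-Mul1  regs: r0:1,r1:Add2,r2:Mul1,r3:1,r4:3,r5:Mul2
  c8: stall  regs: r0:1,r1:Add2,r2:Mul1,r3:1,r4:3,r5:Mul2
  c9: stall  regs: r0:1,r1:Add2,r2:Mul1,r3:1,r4:3,r5:Mul2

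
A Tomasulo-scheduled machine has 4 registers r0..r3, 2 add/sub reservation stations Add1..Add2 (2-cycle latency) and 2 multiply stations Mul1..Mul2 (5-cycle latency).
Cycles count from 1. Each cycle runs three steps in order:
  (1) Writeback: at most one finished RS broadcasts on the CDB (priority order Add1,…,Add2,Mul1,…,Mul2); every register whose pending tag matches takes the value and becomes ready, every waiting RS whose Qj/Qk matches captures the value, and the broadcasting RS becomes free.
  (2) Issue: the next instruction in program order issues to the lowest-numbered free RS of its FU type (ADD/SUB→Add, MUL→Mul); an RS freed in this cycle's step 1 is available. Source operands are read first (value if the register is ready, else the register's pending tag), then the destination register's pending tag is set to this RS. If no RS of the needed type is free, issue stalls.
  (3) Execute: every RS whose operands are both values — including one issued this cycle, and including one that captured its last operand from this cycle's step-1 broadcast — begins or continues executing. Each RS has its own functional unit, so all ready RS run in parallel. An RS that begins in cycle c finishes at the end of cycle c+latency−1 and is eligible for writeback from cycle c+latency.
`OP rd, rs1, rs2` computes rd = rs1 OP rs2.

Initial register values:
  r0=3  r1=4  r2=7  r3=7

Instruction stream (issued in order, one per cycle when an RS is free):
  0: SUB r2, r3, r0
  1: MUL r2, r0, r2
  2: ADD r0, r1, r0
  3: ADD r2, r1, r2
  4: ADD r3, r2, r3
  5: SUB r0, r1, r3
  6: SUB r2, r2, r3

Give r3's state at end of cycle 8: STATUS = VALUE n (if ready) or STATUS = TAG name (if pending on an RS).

c1: issue SUB r2<-Add1 | r0:3,r1:4,r2:Add1,r3:7
c2: issue MUL r2<-Mul1 | r0:3,r1:4,r2:Mul1,r3:7
c3: CDB Add1=4; issue ADD r0<-Add1 | r0:Add1,r1:4,r2:Mul1,r3:7
c4: issue ADD r2<-Add2 | r0:Add1,r1:4,r2:Add2,r3:7
c5: CDB Add1=7; issue ADD r3<-Add1 | r0:7,r1:4,r2:Add2,r3:Add1
c6: stall | r0:7,r1:4,r2:Add2,r3:Add1
c7: stall | r0:7,r1:4,r2:Add2,r3:Add1
c8: CDB Mul1=12; stall | r0:7,r1:4,r2:Add2,r3:Add1

STATUS = TAG Add1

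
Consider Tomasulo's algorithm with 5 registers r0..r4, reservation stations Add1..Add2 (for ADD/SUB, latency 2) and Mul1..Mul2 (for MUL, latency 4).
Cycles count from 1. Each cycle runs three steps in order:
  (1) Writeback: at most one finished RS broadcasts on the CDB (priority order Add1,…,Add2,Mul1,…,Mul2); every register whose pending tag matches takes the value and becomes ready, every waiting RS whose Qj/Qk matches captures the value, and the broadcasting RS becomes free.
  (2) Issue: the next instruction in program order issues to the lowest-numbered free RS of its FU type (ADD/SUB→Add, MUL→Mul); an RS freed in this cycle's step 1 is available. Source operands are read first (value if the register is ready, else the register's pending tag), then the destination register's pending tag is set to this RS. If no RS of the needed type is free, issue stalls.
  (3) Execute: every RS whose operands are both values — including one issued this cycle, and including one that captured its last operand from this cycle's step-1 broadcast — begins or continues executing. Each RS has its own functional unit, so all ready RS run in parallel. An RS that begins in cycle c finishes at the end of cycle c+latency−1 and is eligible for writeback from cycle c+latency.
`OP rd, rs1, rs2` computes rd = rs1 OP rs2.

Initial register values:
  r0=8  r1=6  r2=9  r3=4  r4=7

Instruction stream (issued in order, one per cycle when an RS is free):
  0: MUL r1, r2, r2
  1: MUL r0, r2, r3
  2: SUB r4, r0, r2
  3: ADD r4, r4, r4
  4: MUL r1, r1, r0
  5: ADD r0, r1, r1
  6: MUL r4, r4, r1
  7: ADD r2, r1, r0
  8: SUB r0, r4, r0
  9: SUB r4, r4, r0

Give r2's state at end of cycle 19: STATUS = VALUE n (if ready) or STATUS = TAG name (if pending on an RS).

cycle 1: issue MUL r1<-Mul1 // r0:8,r1:Mul1,r2:9,r3:4,r4:7
cycle 2: issue MUL r0<-Mul2 // r0:Mul2,r1:Mul1,r2:9,r3:4,r4:7
cycle 3: issue SUB r4<-Add1 // r0:Mul2,r1:Mul1,r2:9,r3:4,r4:Add1
cycle 4: issue ADD r4<-Add2 // r0:Mul2,r1:Mul1,r2:9,r3:4,r4:Add2
cycle 5: CDB Mul1=81; issue MUL r1<-Mul1 // r0:Mul2,r1:Mul1,r2:9,r3:4,r4:Add2
cycle 6: CDB Mul2=36; stall // r0:36,r1:Mul1,r2:9,r3:4,r4:Add2
cycle 7: stall // r0:36,r1:Mul1,r2:9,r3:4,r4:Add2
cycle 8: CDB Add1=27; issue ADD r0<-Add1 // r0:Add1,r1:Mul1,r2:9,r3:4,r4:Add2
cycle 9: issue MUL r4<-Mul2 // r0:Add1,r1:Mul1,r2:9,r3:4,r4:Mul2
cycle 10: CDB Add2=54; issue ADD r2<-Add2 // r0:Add1,r1:Mul1,r2:Add2,r3:4,r4:Mul2
cycle 11: CDB Mul1=2916; stall // r0:Add1,r1:2916,r2:Add2,r3:4,r4:Mul2
cycle 12: stall // r0:Add1,r1:2916,r2:Add2,r3:4,r4:Mul2
cycle 13: CDB Add1=5832; issue SUB r0<-Add1 // r0:Add1,r1:2916,r2:Add2,r3:4,r4:Mul2
cycle 14: stall // r0:Add1,r1:2916,r2:Add2,r3:4,r4:Mul2
cycle 15: CDB Add2=8748; issue SUB r4<-Add2 // r0:Add1,r1:2916,r2:8748,r3:4,r4:Add2
cycle 16: CDB Mul2=157464 // r0:Add1,r1:2916,r2:8748,r3:4,r4:Add2
cycle 17: - // r0:Add1,r1:2916,r2:8748,r3:4,r4:Add2
cycle 18: CDB Add1=151632 // r0:151632,r1:2916,r2:8748,r3:4,r4:Add2
cycle 19: - // r0:151632,r1:2916,r2:8748,r3:4,r4:Add2

STATUS = VALUE 8748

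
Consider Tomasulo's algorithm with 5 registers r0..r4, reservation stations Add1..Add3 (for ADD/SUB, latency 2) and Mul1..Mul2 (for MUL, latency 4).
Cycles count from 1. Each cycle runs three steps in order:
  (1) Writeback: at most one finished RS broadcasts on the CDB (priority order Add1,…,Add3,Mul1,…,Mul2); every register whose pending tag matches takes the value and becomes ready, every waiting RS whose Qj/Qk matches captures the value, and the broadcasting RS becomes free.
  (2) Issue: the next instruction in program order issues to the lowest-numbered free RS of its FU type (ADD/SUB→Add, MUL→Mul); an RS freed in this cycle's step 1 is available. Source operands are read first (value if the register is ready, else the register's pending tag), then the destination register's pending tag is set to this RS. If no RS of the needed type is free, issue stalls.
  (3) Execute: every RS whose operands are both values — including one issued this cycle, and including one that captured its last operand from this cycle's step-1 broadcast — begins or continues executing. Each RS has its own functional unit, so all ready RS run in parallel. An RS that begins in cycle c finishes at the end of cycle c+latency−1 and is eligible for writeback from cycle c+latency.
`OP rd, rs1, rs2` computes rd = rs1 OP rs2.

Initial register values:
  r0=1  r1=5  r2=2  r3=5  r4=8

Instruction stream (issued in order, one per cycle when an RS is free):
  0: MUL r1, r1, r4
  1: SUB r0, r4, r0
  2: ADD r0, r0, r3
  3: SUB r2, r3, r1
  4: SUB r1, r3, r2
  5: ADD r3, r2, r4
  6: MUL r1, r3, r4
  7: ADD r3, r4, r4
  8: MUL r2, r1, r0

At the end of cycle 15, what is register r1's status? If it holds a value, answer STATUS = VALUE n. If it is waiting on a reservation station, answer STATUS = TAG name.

STATUS = VALUE -216

  c1: issue MUL r1<-Mul1  regs: r0:1,r1:Mul1,r2:2,r3:5,r4:8
  c2: issue SUB r0<-Add1  regs: r0:Add1,r1:Mul1,r2:2,r3:5,r4:8
  c3: issue ADD r0<-Add2  regs: r0:Add2,r1:Mul1,r2:2,r3:5,r4:8
  c4: CDB Add1=7; issue SUB r2<-Add1  regs: r0:Add2,r1:Mul1,r2:Add1,r3:5,r4:8
  c5: CDB Mul1=40; issue SUB r1<-Add3  regs: r0:Add2,r1:Add3,r2:Add1,r3:5,r4:8
  c6: CDB Add2=12; issue ADD r3<-Add2  regs: r0:12,r1:Add3,r2:Add1,r3:Add2,r4:8
  c7: CDB Add1=-35; issue MUL r1<-Mul1  regs: r0:12,r1:Mul1,r2:-35,r3:Add2,r4:8
  c8: issue ADD r3<-Add1  regs: r0:12,r1:Mul1,r2:-35,r3:Add1,r4:8
  c9: CDB Add2=-27; issue MUL r2<-Mul2  regs: r0:12,r1:Mul1,r2:Mul2,r3:Add1,r4:8
  c10: CDB Add1=16  regs: r0:12,r1:Mul1,r2:Mul2,r3:16,r4:8
  c11: CDB Add3=40  regs: r0:12,r1:Mul1,r2:Mul2,r3:16,r4:8
  c12: -  regs: r0:12,r1:Mul1,r2:Mul2,r3:16,r4:8
  c13: CDB Mul1=-216  regs: r0:12,r1:-216,r2:Mul2,r3:16,r4:8
  c14: -  regs: r0:12,r1:-216,r2:Mul2,r3:16,r4:8
  c15: -  regs: r0:12,r1:-216,r2:Mul2,r3:16,r4:8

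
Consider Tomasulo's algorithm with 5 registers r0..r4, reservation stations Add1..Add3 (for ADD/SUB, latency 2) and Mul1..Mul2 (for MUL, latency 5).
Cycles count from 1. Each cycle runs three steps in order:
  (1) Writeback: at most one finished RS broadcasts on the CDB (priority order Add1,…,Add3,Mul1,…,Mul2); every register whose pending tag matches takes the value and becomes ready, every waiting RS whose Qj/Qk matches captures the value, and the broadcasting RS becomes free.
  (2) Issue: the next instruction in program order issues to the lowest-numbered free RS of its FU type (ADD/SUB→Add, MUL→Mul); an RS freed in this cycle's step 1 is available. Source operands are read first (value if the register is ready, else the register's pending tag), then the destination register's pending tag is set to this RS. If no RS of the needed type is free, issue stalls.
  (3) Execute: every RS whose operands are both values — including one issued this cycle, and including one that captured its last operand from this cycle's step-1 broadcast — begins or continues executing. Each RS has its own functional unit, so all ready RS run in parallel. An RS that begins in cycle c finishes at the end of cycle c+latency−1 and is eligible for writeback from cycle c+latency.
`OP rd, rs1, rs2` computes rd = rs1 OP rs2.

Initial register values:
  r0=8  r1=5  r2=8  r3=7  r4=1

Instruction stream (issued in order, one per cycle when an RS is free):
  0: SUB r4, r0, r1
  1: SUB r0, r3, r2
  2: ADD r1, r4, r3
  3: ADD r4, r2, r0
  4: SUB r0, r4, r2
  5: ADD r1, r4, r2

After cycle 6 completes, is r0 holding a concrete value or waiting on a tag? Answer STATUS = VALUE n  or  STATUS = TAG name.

STATUS = TAG Add1

c1: issue SUB r4<-Add1 | r0:8,r1:5,r2:8,r3:7,r4:Add1
c2: issue SUB r0<-Add2 | r0:Add2,r1:5,r2:8,r3:7,r4:Add1
c3: CDB Add1=3; issue ADD r1<-Add1 | r0:Add2,r1:Add1,r2:8,r3:7,r4:3
c4: CDB Add2=-1; issue ADD r4<-Add2 | r0:-1,r1:Add1,r2:8,r3:7,r4:Add2
c5: CDB Add1=10; issue SUB r0<-Add1 | r0:Add1,r1:10,r2:8,r3:7,r4:Add2
c6: CDB Add2=7; issue ADD r1<-Add2 | r0:Add1,r1:Add2,r2:8,r3:7,r4:7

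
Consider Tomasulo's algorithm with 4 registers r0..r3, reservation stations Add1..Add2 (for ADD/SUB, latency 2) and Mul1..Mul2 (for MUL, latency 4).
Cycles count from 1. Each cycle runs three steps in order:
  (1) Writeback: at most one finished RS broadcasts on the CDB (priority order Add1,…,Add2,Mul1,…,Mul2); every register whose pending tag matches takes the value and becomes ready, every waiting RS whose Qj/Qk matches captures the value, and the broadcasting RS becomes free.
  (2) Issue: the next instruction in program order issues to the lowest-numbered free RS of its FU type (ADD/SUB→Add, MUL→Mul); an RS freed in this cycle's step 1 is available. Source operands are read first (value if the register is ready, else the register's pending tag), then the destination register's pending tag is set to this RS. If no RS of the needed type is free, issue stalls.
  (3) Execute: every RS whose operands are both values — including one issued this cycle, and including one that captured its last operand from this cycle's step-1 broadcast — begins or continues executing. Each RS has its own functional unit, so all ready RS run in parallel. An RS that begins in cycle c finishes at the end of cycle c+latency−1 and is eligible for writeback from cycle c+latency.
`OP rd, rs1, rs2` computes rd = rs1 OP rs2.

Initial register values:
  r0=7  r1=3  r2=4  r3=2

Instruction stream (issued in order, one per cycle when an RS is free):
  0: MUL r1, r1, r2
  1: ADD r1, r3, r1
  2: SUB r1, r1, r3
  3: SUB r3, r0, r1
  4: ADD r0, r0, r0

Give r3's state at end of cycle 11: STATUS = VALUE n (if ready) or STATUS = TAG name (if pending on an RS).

STATUS = VALUE -5

c1: issue MUL r1<-Mul1 | r0:7,r1:Mul1,r2:4,r3:2
c2: issue ADD r1<-Add1 | r0:7,r1:Add1,r2:4,r3:2
c3: issue SUB r1<-Add2 | r0:7,r1:Add2,r2:4,r3:2
c4: stall | r0:7,r1:Add2,r2:4,r3:2
c5: CDB Mul1=12; stall | r0:7,r1:Add2,r2:4,r3:2
c6: stall | r0:7,r1:Add2,r2:4,r3:2
c7: CDB Add1=14; issue SUB r3<-Add1 | r0:7,r1:Add2,r2:4,r3:Add1
c8: stall | r0:7,r1:Add2,r2:4,r3:Add1
c9: CDB Add2=12; issue ADD r0<-Add2 | r0:Add2,r1:12,r2:4,r3:Add1
c10: - | r0:Add2,r1:12,r2:4,r3:Add1
c11: CDB Add1=-5 | r0:Add2,r1:12,r2:4,r3:-5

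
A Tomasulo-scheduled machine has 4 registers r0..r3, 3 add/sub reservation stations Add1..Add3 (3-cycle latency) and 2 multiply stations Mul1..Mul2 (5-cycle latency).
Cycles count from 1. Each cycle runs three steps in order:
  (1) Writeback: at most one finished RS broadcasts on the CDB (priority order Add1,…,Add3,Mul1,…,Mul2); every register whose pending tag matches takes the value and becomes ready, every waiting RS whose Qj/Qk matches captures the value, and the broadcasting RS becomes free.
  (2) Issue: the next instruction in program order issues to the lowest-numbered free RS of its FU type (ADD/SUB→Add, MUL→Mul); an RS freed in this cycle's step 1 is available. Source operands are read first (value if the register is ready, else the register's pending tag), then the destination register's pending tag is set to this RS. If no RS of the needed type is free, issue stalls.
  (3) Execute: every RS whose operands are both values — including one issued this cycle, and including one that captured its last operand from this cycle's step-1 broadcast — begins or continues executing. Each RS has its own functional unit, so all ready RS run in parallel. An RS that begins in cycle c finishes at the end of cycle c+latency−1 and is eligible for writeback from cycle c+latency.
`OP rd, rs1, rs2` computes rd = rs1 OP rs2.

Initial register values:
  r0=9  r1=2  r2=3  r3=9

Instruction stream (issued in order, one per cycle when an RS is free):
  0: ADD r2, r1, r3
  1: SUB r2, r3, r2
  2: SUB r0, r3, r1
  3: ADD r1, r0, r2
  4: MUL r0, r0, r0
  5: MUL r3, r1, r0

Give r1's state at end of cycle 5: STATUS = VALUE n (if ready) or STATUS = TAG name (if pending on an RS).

STATUS = TAG Add1

c1: issue ADD r2<-Add1 | r0:9,r1:2,r2:Add1,r3:9
c2: issue SUB r2<-Add2 | r0:9,r1:2,r2:Add2,r3:9
c3: issue SUB r0<-Add3 | r0:Add3,r1:2,r2:Add2,r3:9
c4: CDB Add1=11; issue ADD r1<-Add1 | r0:Add3,r1:Add1,r2:Add2,r3:9
c5: issue MUL r0<-Mul1 | r0:Mul1,r1:Add1,r2:Add2,r3:9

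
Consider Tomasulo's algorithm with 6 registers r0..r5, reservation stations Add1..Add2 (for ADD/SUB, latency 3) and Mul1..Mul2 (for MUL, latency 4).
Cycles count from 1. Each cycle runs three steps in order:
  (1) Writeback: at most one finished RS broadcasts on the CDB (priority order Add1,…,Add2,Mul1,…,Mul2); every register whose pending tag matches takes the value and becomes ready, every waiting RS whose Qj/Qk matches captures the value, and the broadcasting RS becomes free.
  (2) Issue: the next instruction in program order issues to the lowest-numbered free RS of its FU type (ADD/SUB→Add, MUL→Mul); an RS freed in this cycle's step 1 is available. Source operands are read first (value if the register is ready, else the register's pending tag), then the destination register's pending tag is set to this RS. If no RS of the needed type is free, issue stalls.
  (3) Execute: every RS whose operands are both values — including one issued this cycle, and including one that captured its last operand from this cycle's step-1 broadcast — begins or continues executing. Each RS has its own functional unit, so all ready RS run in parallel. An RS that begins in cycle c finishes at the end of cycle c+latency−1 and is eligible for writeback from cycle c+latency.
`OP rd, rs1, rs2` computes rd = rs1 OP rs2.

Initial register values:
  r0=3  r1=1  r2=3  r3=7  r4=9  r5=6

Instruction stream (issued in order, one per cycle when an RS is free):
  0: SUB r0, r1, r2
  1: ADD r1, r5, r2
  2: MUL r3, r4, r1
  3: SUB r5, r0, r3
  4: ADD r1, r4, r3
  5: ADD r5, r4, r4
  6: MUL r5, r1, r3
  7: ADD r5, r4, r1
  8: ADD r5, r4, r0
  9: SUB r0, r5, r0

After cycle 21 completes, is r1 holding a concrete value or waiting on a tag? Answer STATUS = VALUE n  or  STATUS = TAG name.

cycle 1: issue SUB r0<-Add1 // r0:Add1,r1:1,r2:3,r3:7,r4:9,r5:6
cycle 2: issue ADD r1<-Add2 // r0:Add1,r1:Add2,r2:3,r3:7,r4:9,r5:6
cycle 3: issue MUL r3<-Mul1 // r0:Add1,r1:Add2,r2:3,r3:Mul1,r4:9,r5:6
cycle 4: CDB Add1=-2; issue SUB r5<-Add1 // r0:-2,r1:Add2,r2:3,r3:Mul1,r4:9,r5:Add1
cycle 5: CDB Add2=9; issue ADD r1<-Add2 // r0:-2,r1:Add2,r2:3,r3:Mul1,r4:9,r5:Add1
cycle 6: stall // r0:-2,r1:Add2,r2:3,r3:Mul1,r4:9,r5:Add1
cycle 7: stall // r0:-2,r1:Add2,r2:3,r3:Mul1,r4:9,r5:Add1
cycle 8: stall // r0:-2,r1:Add2,r2:3,r3:Mul1,r4:9,r5:Add1
cycle 9: CDB Mul1=81; stall // r0:-2,r1:Add2,r2:3,r3:81,r4:9,r5:Add1
cycle 10: stall // r0:-2,r1:Add2,r2:3,r3:81,r4:9,r5:Add1
cycle 11: stall // r0:-2,r1:Add2,r2:3,r3:81,r4:9,r5:Add1
cycle 12: CDB Add1=-83; issue ADD r5<-Add1 // r0:-2,r1:Add2,r2:3,r3:81,r4:9,r5:Add1
cycle 13: CDB Add2=90; issue MUL r5<-Mul1 // r0:-2,r1:90,r2:3,r3:81,r4:9,r5:Mul1
cycle 14: issue ADD r5<-Add2 // r0:-2,r1:90,r2:3,r3:81,r4:9,r5:Add2
cycle 15: CDB Add1=18; issue ADD r5<-Add1 // r0:-2,r1:90,r2:3,r3:81,r4:9,r5:Add1
cycle 16: stall // r0:-2,r1:90,r2:3,r3:81,r4:9,r5:Add1
cycle 17: CDB Add2=99; issue SUB r0<-Add2 // r0:Add2,r1:90,r2:3,r3:81,r4:9,r5:Add1
cycle 18: CDB Add1=7 // r0:Add2,r1:90,r2:3,r3:81,r4:9,r5:7
cycle 19: CDB Mul1=7290 // r0:Add2,r1:90,r2:3,r3:81,r4:9,r5:7
cycle 20: - // r0:Add2,r1:90,r2:3,r3:81,r4:9,r5:7
cycle 21: CDB Add2=9 // r0:9,r1:90,r2:3,r3:81,r4:9,r5:7

STATUS = VALUE 90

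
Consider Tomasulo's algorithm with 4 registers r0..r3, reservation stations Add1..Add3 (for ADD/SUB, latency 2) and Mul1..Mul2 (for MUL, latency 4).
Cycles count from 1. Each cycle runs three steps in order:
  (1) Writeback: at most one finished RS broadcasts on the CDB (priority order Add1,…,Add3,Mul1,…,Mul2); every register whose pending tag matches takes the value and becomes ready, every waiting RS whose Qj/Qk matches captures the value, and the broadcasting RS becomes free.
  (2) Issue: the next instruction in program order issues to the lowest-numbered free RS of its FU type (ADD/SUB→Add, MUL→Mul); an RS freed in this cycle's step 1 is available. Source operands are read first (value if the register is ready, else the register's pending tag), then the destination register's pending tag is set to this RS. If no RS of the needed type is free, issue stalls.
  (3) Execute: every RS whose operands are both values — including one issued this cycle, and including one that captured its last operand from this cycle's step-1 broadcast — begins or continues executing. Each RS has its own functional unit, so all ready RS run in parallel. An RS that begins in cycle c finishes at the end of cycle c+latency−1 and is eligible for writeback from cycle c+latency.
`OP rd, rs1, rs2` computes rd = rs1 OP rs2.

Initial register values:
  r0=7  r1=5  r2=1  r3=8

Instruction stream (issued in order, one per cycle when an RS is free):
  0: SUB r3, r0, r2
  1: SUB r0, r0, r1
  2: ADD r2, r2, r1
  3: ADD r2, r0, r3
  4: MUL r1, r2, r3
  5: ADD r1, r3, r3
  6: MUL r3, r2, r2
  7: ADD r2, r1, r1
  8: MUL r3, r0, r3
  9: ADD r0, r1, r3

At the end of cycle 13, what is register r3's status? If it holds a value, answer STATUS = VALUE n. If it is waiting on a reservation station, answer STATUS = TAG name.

STATUS = TAG Mul1

  c1: issue SUB r3<-Add1  regs: r0:7,r1:5,r2:1,r3:Add1
  c2: issue SUB r0<-Add2  regs: r0:Add2,r1:5,r2:1,r3:Add1
  c3: CDB Add1=6; issue ADD r2<-Add1  regs: r0:Add2,r1:5,r2:Add1,r3:6
  c4: CDB Add2=2; issue ADD r2<-Add2  regs: r0:2,r1:5,r2:Add2,r3:6
  c5: CDB Add1=6; issue MUL r1<-Mul1  regs: r0:2,r1:Mul1,r2:Add2,r3:6
  c6: CDB Add2=8; issue ADD r1<-Add1  regs: r0:2,r1:Add1,r2:8,r3:6
  c7: issue MUL r3<-Mul2  regs: r0:2,r1:Add1,r2:8,r3:Mul2
  c8: CDB Add1=12; issue ADD r2<-Add1  regs: r0:2,r1:12,r2:Add1,r3:Mul2
  c9: stall  regs: r0:2,r1:12,r2:Add1,r3:Mul2
  c10: CDB Add1=24; stall  regs: r0:2,r1:12,r2:24,r3:Mul2
  c11: CDB Mul1=48; issue MUL r3<-Mul1  regs: r0:2,r1:12,r2:24,r3:Mul1
  c12: CDB Mul2=64; issue ADD r0<-Add1  regs: r0:Add1,r1:12,r2:24,r3:Mul1
  c13: -  regs: r0:Add1,r1:12,r2:24,r3:Mul1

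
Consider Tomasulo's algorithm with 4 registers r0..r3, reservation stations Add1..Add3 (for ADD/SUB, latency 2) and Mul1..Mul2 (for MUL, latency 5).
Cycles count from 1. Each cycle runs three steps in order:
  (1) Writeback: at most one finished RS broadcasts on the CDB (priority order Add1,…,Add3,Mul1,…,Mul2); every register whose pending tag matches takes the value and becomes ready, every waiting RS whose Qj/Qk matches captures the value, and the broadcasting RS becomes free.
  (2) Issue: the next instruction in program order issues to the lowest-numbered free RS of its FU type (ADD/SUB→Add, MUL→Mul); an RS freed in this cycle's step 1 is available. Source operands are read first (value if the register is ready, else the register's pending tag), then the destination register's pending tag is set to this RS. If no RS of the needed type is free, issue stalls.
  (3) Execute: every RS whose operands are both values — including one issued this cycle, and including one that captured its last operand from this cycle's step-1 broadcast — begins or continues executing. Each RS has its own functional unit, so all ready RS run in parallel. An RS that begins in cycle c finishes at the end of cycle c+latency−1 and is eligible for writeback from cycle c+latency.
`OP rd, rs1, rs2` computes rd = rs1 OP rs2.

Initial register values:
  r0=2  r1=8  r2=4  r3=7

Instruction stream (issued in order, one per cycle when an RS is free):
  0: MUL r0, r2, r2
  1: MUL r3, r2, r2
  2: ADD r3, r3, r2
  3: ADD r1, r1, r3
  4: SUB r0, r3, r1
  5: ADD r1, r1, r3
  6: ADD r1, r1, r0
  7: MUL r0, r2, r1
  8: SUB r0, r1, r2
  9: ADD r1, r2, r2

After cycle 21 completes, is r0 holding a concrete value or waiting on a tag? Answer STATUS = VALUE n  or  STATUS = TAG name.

c1: issue MUL r0<-Mul1 | r0:Mul1,r1:8,r2:4,r3:7
c2: issue MUL r3<-Mul2 | r0:Mul1,r1:8,r2:4,r3:Mul2
c3: issue ADD r3<-Add1 | r0:Mul1,r1:8,r2:4,r3:Add1
c4: issue ADD r1<-Add2 | r0:Mul1,r1:Add2,r2:4,r3:Add1
c5: issue SUB r0<-Add3 | r0:Add3,r1:Add2,r2:4,r3:Add1
c6: CDB Mul1=16; stall | r0:Add3,r1:Add2,r2:4,r3:Add1
c7: CDB Mul2=16; stall | r0:Add3,r1:Add2,r2:4,r3:Add1
c8: stall | r0:Add3,r1:Add2,r2:4,r3:Add1
c9: CDB Add1=20; issue ADD r1<-Add1 | r0:Add3,r1:Add1,r2:4,r3:20
c10: stall | r0:Add3,r1:Add1,r2:4,r3:20
c11: CDB Add2=28; issue ADD r1<-Add2 | r0:Add3,r1:Add2,r2:4,r3:20
c12: issue MUL r0<-Mul1 | r0:Mul1,r1:Add2,r2:4,r3:20
c13: CDB Add1=48; issue SUB r0<-Add1 | r0:Add1,r1:Add2,r2:4,r3:20
c14: CDB Add3=-8; issue ADD r1<-Add3 | r0:Add1,r1:Add3,r2:4,r3:20
c15: - | r0:Add1,r1:Add3,r2:4,r3:20
c16: CDB Add2=40 | r0:Add1,r1:Add3,r2:4,r3:20
c17: CDB Add3=8 | r0:Add1,r1:8,r2:4,r3:20
c18: CDB Add1=36 | r0:36,r1:8,r2:4,r3:20
c19: - | r0:36,r1:8,r2:4,r3:20
c20: - | r0:36,r1:8,r2:4,r3:20
c21: CDB Mul1=160 | r0:36,r1:8,r2:4,r3:20

STATUS = VALUE 36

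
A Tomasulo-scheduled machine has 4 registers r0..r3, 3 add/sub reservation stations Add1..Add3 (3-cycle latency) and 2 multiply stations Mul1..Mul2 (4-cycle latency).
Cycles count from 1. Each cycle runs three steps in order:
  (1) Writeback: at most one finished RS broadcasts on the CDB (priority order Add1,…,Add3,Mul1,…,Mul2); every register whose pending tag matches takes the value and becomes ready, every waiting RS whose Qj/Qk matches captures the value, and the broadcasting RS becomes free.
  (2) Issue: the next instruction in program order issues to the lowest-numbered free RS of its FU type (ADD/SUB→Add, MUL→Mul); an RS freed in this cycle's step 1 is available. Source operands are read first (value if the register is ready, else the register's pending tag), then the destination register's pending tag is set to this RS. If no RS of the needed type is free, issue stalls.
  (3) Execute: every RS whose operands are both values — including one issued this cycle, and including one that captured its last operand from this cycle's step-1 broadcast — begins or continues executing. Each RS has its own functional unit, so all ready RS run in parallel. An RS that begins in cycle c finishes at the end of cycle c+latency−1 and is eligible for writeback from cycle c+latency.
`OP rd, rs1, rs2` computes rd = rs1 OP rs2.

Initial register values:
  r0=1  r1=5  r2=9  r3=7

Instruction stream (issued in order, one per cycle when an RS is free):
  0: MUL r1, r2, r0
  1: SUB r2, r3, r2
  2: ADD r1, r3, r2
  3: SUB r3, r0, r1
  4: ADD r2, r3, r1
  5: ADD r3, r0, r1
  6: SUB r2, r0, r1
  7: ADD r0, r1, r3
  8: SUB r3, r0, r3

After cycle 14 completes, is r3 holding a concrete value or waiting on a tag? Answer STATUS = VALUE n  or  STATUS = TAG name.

STATUS = TAG Add2

cycle 1: issue MUL r1<-Mul1 // r0:1,r1:Mul1,r2:9,r3:7
cycle 2: issue SUB r2<-Add1 // r0:1,r1:Mul1,r2:Add1,r3:7
cycle 3: issue ADD r1<-Add2 // r0:1,r1:Add2,r2:Add1,r3:7
cycle 4: issue SUB r3<-Add3 // r0:1,r1:Add2,r2:Add1,r3:Add3
cycle 5: CDB Add1=-2; issue ADD r2<-Add1 // r0:1,r1:Add2,r2:Add1,r3:Add3
cycle 6: CDB Mul1=9; stall // r0:1,r1:Add2,r2:Add1,r3:Add3
cycle 7: stall // r0:1,r1:Add2,r2:Add1,r3:Add3
cycle 8: CDB Add2=5; issue ADD r3<-Add2 // r0:1,r1:5,r2:Add1,r3:Add2
cycle 9: stall // r0:1,r1:5,r2:Add1,r3:Add2
cycle 10: stall // r0:1,r1:5,r2:Add1,r3:Add2
cycle 11: CDB Add2=6; issue SUB r2<-Add2 // r0:1,r1:5,r2:Add2,r3:6
cycle 12: CDB Add3=-4; issue ADD r0<-Add3 // r0:Add3,r1:5,r2:Add2,r3:6
cycle 13: stall // r0:Add3,r1:5,r2:Add2,r3:6
cycle 14: CDB Add2=-4; issue SUB r3<-Add2 // r0:Add3,r1:5,r2:-4,r3:Add2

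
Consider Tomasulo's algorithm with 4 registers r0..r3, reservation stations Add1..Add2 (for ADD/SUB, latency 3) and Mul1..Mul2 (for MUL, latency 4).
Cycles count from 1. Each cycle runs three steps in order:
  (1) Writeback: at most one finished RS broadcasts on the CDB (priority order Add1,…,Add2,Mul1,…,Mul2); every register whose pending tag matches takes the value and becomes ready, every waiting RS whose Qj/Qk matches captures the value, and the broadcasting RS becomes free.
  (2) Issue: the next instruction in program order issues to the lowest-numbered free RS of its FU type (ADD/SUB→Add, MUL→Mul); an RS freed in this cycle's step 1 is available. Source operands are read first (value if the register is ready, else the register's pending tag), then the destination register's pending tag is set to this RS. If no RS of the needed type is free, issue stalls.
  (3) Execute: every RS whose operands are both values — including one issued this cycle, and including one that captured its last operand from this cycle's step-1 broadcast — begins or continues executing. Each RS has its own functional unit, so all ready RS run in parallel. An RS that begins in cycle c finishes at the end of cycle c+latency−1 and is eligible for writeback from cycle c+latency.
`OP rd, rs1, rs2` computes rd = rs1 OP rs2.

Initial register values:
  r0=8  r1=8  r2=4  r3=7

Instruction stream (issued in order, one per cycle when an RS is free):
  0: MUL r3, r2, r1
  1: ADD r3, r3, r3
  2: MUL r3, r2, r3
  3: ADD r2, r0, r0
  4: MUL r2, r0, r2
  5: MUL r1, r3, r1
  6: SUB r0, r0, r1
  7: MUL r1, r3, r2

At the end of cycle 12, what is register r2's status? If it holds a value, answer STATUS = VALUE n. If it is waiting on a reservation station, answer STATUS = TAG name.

cycle 1: issue MUL r3<-Mul1 // r0:8,r1:8,r2:4,r3:Mul1
cycle 2: issue ADD r3<-Add1 // r0:8,r1:8,r2:4,r3:Add1
cycle 3: issue MUL r3<-Mul2 // r0:8,r1:8,r2:4,r3:Mul2
cycle 4: issue ADD r2<-Add2 // r0:8,r1:8,r2:Add2,r3:Mul2
cycle 5: CDB Mul1=32; issue MUL r2<-Mul1 // r0:8,r1:8,r2:Mul1,r3:Mul2
cycle 6: stall // r0:8,r1:8,r2:Mul1,r3:Mul2
cycle 7: CDB Add2=16; stall // r0:8,r1:8,r2:Mul1,r3:Mul2
cycle 8: CDB Add1=64; stall // r0:8,r1:8,r2:Mul1,r3:Mul2
cycle 9: stall // r0:8,r1:8,r2:Mul1,r3:Mul2
cycle 10: stall // r0:8,r1:8,r2:Mul1,r3:Mul2
cycle 11: CDB Mul1=128; issue MUL r1<-Mul1 // r0:8,r1:Mul1,r2:128,r3:Mul2
cycle 12: CDB Mul2=256; issue SUB r0<-Add1 // r0:Add1,r1:Mul1,r2:128,r3:256

STATUS = VALUE 128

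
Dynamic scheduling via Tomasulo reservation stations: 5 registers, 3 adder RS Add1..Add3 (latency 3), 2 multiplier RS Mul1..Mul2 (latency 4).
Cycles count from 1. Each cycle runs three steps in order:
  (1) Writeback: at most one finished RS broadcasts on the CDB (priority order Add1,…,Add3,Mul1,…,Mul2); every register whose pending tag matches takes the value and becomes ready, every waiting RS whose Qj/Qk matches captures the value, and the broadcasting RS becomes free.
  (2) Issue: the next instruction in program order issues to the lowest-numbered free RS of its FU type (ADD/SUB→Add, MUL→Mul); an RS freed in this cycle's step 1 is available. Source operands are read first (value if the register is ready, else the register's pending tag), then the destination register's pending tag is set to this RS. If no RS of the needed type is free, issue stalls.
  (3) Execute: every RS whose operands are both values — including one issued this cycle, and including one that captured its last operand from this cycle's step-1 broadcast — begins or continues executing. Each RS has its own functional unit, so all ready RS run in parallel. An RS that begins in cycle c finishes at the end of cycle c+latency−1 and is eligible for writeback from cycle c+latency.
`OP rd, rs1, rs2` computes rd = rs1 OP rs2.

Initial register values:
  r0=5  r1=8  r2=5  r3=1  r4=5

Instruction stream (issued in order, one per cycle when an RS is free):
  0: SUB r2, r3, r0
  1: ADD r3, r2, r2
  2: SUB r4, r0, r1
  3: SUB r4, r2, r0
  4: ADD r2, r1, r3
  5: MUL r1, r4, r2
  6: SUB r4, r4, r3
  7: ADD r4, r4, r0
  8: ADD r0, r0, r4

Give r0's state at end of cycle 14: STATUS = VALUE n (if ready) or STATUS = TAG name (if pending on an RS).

STATUS = TAG Add1

  c1: issue SUB r2<-Add1  regs: r0:5,r1:8,r2:Add1,r3:1,r4:5
  c2: issue ADD r3<-Add2  regs: r0:5,r1:8,r2:Add1,r3:Add2,r4:5
  c3: issue SUB r4<-Add3  regs: r0:5,r1:8,r2:Add1,r3:Add2,r4:Add3
  c4: CDB Add1=-4; issue SUB r4<-Add1  regs: r0:5,r1:8,r2:-4,r3:Add2,r4:Add1
  c5: stall  regs: r0:5,r1:8,r2:-4,r3:Add2,r4:Add1
  c6: CDB Add3=-3; issue ADD r2<-Add3  regs: r0:5,r1:8,r2:Add3,r3:Add2,r4:Add1
  c7: CDB Add1=-9; issue MUL r1<-Mul1  regs: r0:5,r1:Mul1,r2:Add3,r3:Add2,r4:-9
  c8: CDB Add2=-8; issue SUB r4<-Add1  regs: r0:5,r1:Mul1,r2:Add3,r3:-8,r4:Add1
  c9: issue ADD r4<-Add2  regs: r0:5,r1:Mul1,r2:Add3,r3:-8,r4:Add2
  c10: stall  regs: r0:5,r1:Mul1,r2:Add3,r3:-8,r4:Add2
  c11: CDB Add1=-1; issue ADD r0<-Add1  regs: r0:Add1,r1:Mul1,r2:Add3,r3:-8,r4:Add2
  c12: CDB Add3=0  regs: r0:Add1,r1:Mul1,r2:0,r3:-8,r4:Add2
  c13: -  regs: r0:Add1,r1:Mul1,r2:0,r3:-8,r4:Add2
  c14: CDB Add2=4  regs: r0:Add1,r1:Mul1,r2:0,r3:-8,r4:4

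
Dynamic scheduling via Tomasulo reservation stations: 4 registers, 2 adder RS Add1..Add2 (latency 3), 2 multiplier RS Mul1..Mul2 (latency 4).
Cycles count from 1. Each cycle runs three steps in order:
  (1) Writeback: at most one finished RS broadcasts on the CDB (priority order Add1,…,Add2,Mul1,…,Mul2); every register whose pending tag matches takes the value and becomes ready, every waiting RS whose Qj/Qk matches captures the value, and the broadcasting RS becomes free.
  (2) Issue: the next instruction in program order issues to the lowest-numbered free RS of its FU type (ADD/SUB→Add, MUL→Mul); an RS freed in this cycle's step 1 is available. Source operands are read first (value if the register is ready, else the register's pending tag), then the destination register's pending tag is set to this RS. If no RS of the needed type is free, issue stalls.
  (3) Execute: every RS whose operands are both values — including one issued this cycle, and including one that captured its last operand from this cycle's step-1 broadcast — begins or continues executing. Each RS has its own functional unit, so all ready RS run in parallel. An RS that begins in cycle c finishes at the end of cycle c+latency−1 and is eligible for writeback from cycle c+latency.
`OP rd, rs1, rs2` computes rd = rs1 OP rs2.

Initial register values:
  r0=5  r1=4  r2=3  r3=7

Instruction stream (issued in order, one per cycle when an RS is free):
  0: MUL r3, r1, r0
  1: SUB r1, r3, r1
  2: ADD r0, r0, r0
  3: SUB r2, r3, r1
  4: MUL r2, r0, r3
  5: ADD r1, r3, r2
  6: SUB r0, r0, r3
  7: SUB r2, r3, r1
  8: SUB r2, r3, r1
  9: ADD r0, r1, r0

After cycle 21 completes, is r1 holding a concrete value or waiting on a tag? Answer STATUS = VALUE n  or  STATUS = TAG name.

STATUS = VALUE 220

cycle 1: issue MUL r3<-Mul1 // r0:5,r1:4,r2:3,r3:Mul1
cycle 2: issue SUB r1<-Add1 // r0:5,r1:Add1,r2:3,r3:Mul1
cycle 3: issue ADD r0<-Add2 // r0:Add2,r1:Add1,r2:3,r3:Mul1
cycle 4: stall // r0:Add2,r1:Add1,r2:3,r3:Mul1
cycle 5: CDB Mul1=20; stall // r0:Add2,r1:Add1,r2:3,r3:20
cycle 6: CDB Add2=10; issue SUB r2<-Add2 // r0:10,r1:Add1,r2:Add2,r3:20
cycle 7: issue MUL r2<-Mul1 // r0:10,r1:Add1,r2:Mul1,r3:20
cycle 8: CDB Add1=16; issue ADD r1<-Add1 // r0:10,r1:Add1,r2:Mul1,r3:20
cycle 9: stall // r0:10,r1:Add1,r2:Mul1,r3:20
cycle 10: stall // r0:10,r1:Add1,r2:Mul1,r3:20
cycle 11: CDB Add2=4; issue SUB r0<-Add2 // r0:Add2,r1:Add1,r2:Mul1,r3:20
cycle 12: CDB Mul1=200; stall // r0:Add2,r1:Add1,r2:200,r3:20
cycle 13: stall // r0:Add2,r1:Add1,r2:200,r3:20
cycle 14: CDB Add2=-10; issue SUB r2<-Add2 // r0:-10,r1:Add1,r2:Add2,r3:20
cycle 15: CDB Add1=220; issue SUB r2<-Add1 // r0:-10,r1:220,r2:Add1,r3:20
cycle 16: stall // r0:-10,r1:220,r2:Add1,r3:20
cycle 17: stall // r0:-10,r1:220,r2:Add1,r3:20
cycle 18: CDB Add1=-200; issue ADD r0<-Add1 // r0:Add1,r1:220,r2:-200,r3:20
cycle 19: CDB Add2=-200 // r0:Add1,r1:220,r2:-200,r3:20
cycle 20: - // r0:Add1,r1:220,r2:-200,r3:20
cycle 21: CDB Add1=210 // r0:210,r1:220,r2:-200,r3:20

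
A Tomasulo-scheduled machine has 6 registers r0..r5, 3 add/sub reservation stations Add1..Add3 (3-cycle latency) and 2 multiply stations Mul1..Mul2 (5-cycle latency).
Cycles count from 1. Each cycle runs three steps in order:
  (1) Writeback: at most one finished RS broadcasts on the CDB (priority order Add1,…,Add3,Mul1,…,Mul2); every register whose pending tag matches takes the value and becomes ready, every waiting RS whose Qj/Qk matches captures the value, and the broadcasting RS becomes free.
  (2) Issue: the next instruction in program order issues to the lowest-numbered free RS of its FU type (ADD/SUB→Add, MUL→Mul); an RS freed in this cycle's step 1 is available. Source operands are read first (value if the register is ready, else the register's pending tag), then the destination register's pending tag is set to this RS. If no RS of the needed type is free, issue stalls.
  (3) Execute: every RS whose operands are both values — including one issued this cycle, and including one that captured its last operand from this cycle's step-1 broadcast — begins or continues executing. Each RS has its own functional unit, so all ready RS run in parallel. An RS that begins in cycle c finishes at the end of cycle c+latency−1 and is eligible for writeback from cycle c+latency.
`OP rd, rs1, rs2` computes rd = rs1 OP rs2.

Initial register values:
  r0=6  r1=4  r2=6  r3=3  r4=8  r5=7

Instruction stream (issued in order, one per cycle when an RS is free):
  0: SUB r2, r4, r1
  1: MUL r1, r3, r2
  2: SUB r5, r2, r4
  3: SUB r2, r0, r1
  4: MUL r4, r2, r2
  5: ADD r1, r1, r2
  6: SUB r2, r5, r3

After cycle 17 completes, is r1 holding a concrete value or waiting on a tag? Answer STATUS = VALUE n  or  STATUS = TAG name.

cycle 1: issue SUB r2<-Add1 // r0:6,r1:4,r2:Add1,r3:3,r4:8,r5:7
cycle 2: issue MUL r1<-Mul1 // r0:6,r1:Mul1,r2:Add1,r3:3,r4:8,r5:7
cycle 3: issue SUB r5<-Add2 // r0:6,r1:Mul1,r2:Add1,r3:3,r4:8,r5:Add2
cycle 4: CDB Add1=4; issue SUB r2<-Add1 // r0:6,r1:Mul1,r2:Add1,r3:3,r4:8,r5:Add2
cycle 5: issue MUL r4<-Mul2 // r0:6,r1:Mul1,r2:Add1,r3:3,r4:Mul2,r5:Add2
cycle 6: issue ADD r1<-Add3 // r0:6,r1:Add3,r2:Add1,r3:3,r4:Mul2,r5:Add2
cycle 7: CDB Add2=-4; issue SUB r2<-Add2 // r0:6,r1:Add3,r2:Add2,r3:3,r4:Mul2,r5:-4
cycle 8: - // r0:6,r1:Add3,r2:Add2,r3:3,r4:Mul2,r5:-4
cycle 9: CDB Mul1=12 // r0:6,r1:Add3,r2:Add2,r3:3,r4:Mul2,r5:-4
cycle 10: CDB Add2=-7 // r0:6,r1:Add3,r2:-7,r3:3,r4:Mul2,r5:-4
cycle 11: - // r0:6,r1:Add3,r2:-7,r3:3,r4:Mul2,r5:-4
cycle 12: CDB Add1=-6 // r0:6,r1:Add3,r2:-7,r3:3,r4:Mul2,r5:-4
cycle 13: - // r0:6,r1:Add3,r2:-7,r3:3,r4:Mul2,r5:-4
cycle 14: - // r0:6,r1:Add3,r2:-7,r3:3,r4:Mul2,r5:-4
cycle 15: CDB Add3=6 // r0:6,r1:6,r2:-7,r3:3,r4:Mul2,r5:-4
cycle 16: - // r0:6,r1:6,r2:-7,r3:3,r4:Mul2,r5:-4
cycle 17: CDB Mul2=36 // r0:6,r1:6,r2:-7,r3:3,r4:36,r5:-4

STATUS = VALUE 6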